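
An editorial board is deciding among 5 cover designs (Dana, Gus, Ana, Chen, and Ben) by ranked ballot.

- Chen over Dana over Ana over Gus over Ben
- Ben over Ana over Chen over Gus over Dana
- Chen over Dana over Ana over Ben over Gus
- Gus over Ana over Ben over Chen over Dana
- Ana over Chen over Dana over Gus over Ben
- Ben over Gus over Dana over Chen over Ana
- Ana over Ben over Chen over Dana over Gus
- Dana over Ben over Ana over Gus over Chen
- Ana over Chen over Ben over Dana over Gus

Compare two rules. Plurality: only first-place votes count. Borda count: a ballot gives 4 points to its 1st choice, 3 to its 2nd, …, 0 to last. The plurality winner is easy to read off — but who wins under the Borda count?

Plurality first-place counts: Dana 1, Gus 1, Ana 3, Chen 2, Ben 2 → Ana.
Borda totals: Dana 16, Gus 11, Ana 24, Chen 20, Ben 19 → Ana.

Ana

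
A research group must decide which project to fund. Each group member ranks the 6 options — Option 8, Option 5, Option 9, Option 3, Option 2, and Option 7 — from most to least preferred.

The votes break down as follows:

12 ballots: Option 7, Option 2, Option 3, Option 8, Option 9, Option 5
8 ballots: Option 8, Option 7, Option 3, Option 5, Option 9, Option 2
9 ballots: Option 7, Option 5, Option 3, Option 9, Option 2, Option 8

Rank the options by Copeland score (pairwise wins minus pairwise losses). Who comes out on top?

Option 7

Pairwise results:
  Option 8 vs Option 5: Option 8 wins 20–9.
  Option 8 vs Option 9: Option 8 wins 20–9.
  Option 8 vs Option 3: Option 3 wins 21–8.
  Option 8 vs Option 2: Option 2 wins 21–8.
  Option 8 vs Option 7: Option 7 wins 21–8.
  Option 5 vs Option 9: Option 5 wins 17–12.
  Option 5 vs Option 3: Option 3 wins 20–9.
  Option 5 vs Option 2: Option 5 wins 17–12.
  Option 5 vs Option 7: Option 7 wins 29–0.
  Option 9 vs Option 3: Option 3 wins 29–0.
  Option 9 vs Option 2: Option 9 wins 17–12.
  Option 9 vs Option 7: Option 7 wins 29–0.
  Option 3 vs Option 2: Option 3 wins 17–12.
  Option 3 vs Option 7: Option 7 wins 29–0.
  Option 2 vs Option 7: Option 7 wins 29–0.
Copeland scores (wins − losses):
  Option 8: 2 − 3 = -1
  Option 5: 2 − 3 = -1
  Option 9: 1 − 4 = -3
  Option 3: 4 − 1 = 3
  Option 2: 1 − 4 = -3
  Option 7: 5 − 0 = 5
Option 7 has the best Copeland score.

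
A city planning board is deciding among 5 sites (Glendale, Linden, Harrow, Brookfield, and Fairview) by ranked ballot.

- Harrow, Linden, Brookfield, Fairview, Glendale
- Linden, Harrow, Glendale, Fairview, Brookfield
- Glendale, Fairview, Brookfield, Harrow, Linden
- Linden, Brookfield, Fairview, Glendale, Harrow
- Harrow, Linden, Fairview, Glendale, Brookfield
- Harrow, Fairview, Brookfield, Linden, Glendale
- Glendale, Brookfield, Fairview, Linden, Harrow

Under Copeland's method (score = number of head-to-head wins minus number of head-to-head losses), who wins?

Pairwise results:
  Glendale vs Linden: Linden wins 5–2.
  Glendale vs Harrow: Harrow wins 4–3.
  Glendale vs Brookfield: Glendale wins 4–3.
  Glendale vs Fairview: Fairview wins 4–3.
  Linden vs Harrow: Harrow wins 4–3.
  Linden vs Brookfield: Linden wins 4–3.
  Linden vs Fairview: Linden wins 4–3.
  Harrow vs Brookfield: Harrow wins 4–3.
  Harrow vs Fairview: Harrow wins 4–3.
  Brookfield vs Fairview: Fairview wins 4–3.
Copeland scores (wins − losses):
  Glendale: 1 − 3 = -2
  Linden: 3 − 1 = 2
  Harrow: 4 − 0 = 4
  Brookfield: 0 − 4 = -4
  Fairview: 2 − 2 = 0
Harrow has the best Copeland score.

Harrow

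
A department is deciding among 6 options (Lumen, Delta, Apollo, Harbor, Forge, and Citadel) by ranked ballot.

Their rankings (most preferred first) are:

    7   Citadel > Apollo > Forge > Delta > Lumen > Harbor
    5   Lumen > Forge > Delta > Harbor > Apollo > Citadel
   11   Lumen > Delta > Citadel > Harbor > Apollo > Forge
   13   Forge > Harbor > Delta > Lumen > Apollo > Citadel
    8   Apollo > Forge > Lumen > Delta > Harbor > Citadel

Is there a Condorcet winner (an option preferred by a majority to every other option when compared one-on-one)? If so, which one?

There is no Condorcet winner

Head-to-head results (44 voters total):
Lumen vs Delta: Lumen wins 24–20.
Lumen vs Apollo: Lumen wins 29–15.
Lumen vs Harbor: Lumen wins 31–13.
Lumen vs Forge: Forge wins 28–16.
Lumen vs Citadel: Lumen wins 37–7.
Delta vs Apollo: Delta wins 29–15.
Delta vs Harbor: Delta wins 31–13.
Delta vs Forge: Forge wins 33–11.
Delta vs Citadel: Delta wins 37–7.
Apollo vs Harbor: Harbor wins 29–15.
Apollo vs Forge: Apollo wins 26–18.
Apollo vs Citadel: Apollo wins 26–18.
Harbor vs Forge: Forge wins 33–11.
Harbor vs Citadel: Harbor wins 26–18.
Forge vs Citadel: Forge wins 26–18.
No candidate beats all others: Lumen beats Apollo beats Forge beats Lumen, a majority cycle.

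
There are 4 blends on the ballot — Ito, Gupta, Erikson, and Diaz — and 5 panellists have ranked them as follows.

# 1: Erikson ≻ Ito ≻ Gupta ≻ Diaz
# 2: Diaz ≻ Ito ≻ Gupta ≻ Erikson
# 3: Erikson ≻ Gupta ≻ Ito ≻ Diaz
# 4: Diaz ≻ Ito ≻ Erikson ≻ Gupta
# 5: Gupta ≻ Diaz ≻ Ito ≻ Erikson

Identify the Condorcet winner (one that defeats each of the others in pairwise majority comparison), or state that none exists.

There is no Condorcet winner

Head-to-head results (5 voters total):
Ito vs Gupta: Ito wins 3–2.
Ito vs Erikson: Ito wins 3–2.
Ito vs Diaz: Diaz wins 3–2.
Gupta vs Erikson: Erikson wins 3–2.
Gupta vs Diaz: Gupta wins 3–2.
Erikson vs Diaz: Diaz wins 3–2.
No candidate beats all others: Ito beats Gupta beats Diaz beats Ito, a majority cycle.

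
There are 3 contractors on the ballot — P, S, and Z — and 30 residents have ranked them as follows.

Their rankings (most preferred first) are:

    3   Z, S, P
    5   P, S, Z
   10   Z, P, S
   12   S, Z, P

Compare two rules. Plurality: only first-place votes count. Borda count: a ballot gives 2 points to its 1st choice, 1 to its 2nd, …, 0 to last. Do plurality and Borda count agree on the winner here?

Yes

Plurality first-place counts: P 5, S 12, Z 13 → Z.
Borda totals: P 20, S 32, Z 38 → Z.
The two rules agree on Z.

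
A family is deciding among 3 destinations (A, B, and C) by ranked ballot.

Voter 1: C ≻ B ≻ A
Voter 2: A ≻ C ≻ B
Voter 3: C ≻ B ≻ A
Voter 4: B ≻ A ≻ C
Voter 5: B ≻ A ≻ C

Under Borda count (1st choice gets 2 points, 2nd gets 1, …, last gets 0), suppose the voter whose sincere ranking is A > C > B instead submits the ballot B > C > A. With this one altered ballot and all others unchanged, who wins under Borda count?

B

Borda totals with the altered ballot: A 2, B 8, C 5.
The winner is unchanged: still B.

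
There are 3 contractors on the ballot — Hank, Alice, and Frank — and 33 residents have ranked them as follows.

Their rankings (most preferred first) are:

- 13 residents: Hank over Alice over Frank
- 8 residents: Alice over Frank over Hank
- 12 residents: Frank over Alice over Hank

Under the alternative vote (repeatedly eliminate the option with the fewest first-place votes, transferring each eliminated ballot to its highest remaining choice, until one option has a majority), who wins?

Frank

Round 1: Hank 13, Frank 12, Alice 8. Alice has the fewest and is eliminated.
Round 2: Frank 20, Hank 13. Frank has a majority.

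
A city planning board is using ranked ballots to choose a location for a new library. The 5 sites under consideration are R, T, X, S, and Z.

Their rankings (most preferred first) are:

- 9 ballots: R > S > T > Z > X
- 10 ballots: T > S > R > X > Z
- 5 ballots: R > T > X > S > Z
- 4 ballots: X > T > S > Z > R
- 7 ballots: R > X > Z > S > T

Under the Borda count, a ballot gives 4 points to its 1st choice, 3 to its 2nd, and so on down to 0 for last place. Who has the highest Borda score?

R

Borda scores:
  R: 9·4 + 10·2 + 5·4 + 4·0 + 7·4 = 104
  T: 9·2 + 10·4 + 5·3 + 4·3 + 7·0 = 85
  X: 9·0 + 10·1 + 5·2 + 4·4 + 7·3 = 57
  S: 9·3 + 10·3 + 5·1 + 4·2 + 7·1 = 77
  Z: 9·1 + 10·0 + 5·0 + 4·1 + 7·2 = 27
R has the highest total.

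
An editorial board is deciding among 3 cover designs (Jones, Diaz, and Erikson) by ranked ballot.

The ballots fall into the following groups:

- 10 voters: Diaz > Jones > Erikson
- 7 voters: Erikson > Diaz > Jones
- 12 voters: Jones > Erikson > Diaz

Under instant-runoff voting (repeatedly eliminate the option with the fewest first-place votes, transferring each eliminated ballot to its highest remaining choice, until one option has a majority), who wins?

Diaz

Round 1: Jones 12, Diaz 10, Erikson 7. Erikson has the fewest and is eliminated.
Round 2: Diaz 17, Jones 12. Diaz has a majority.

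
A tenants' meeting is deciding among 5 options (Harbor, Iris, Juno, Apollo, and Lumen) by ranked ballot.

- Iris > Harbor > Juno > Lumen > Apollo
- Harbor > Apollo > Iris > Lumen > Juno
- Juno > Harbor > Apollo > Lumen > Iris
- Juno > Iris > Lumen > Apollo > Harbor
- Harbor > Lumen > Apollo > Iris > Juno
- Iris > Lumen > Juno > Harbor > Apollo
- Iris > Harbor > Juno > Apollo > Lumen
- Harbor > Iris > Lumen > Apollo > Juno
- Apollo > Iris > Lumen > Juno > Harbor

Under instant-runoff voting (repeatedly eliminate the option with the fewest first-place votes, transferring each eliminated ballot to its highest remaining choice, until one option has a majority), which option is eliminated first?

Lumen

Round 1: Harbor 3, Iris 3, Juno 2, Apollo 1, Lumen 0. Lumen has the fewest and is eliminated.
Round 2: Harbor 3, Iris 3, Juno 2, Apollo 1. Apollo has the fewest and is eliminated.
Round 3: Iris 4, Harbor 3, Juno 2. Juno has the fewest and is eliminated.
Round 4: Iris 5, Harbor 4. Iris has a majority.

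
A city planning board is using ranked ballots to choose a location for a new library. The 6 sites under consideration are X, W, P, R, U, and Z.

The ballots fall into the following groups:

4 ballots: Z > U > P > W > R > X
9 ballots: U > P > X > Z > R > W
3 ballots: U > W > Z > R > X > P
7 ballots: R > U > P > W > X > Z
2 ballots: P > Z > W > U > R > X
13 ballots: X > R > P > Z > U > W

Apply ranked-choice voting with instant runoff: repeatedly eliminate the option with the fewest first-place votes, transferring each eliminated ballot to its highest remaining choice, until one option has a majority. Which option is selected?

Round 1: X 13, U 12, R 7, Z 4, P 2, W 0. W has the fewest and is eliminated.
Round 2: X 13, U 12, R 7, Z 4, P 2. P has the fewest and is eliminated.
Round 3: X 13, U 12, R 7, Z 6. Z has the fewest and is eliminated.
Round 4: U 18, X 13, R 7. R has the fewest and is eliminated.
Round 5: U 25, X 13. U has a majority.

U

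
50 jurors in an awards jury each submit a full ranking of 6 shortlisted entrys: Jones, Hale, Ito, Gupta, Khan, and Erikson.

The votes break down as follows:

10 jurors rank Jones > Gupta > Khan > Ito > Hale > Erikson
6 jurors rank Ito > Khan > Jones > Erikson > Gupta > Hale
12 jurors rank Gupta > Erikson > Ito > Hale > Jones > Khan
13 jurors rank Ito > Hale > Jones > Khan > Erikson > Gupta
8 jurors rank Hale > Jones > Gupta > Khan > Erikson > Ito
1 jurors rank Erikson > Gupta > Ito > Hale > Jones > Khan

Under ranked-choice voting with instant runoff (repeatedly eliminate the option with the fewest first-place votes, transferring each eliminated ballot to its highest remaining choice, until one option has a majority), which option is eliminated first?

Round 1: Ito 19, Gupta 12, Jones 10, Hale 8, Erikson 1, Khan 0. Khan has the fewest and is eliminated.
Round 2: Ito 19, Gupta 12, Jones 10, Hale 8, Erikson 1. Erikson has the fewest and is eliminated.
Round 3: Ito 19, Gupta 13, Jones 10, Hale 8. Hale has the fewest and is eliminated.
Round 4: Ito 19, Jones 18, Gupta 13. Gupta has the fewest and is eliminated.
Round 5: Ito 32, Jones 18. Ito has a majority.

Khan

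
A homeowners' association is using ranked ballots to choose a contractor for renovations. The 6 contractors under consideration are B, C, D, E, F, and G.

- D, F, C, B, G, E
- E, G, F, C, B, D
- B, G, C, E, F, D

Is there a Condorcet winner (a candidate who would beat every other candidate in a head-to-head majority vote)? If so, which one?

No Condorcet winner

Head-to-head results (3 voters total):
B vs C: C wins 2–1.
B vs D: B wins 2–1.
B vs E: B wins 2–1.
B vs F: F wins 2–1.
B vs G: B wins 2–1.
C vs D: C wins 2–1.
C vs E: C wins 2–1.
C vs F: F wins 2–1.
C vs G: G wins 2–1.
D vs E: E wins 2–1.
D vs F: F wins 2–1.
D vs G: G wins 2–1.
E vs F: E wins 2–1.
E vs G: G wins 2–1.
F vs G: G wins 2–1.
No candidate beats all others: B beats G beats C beats B, a majority cycle.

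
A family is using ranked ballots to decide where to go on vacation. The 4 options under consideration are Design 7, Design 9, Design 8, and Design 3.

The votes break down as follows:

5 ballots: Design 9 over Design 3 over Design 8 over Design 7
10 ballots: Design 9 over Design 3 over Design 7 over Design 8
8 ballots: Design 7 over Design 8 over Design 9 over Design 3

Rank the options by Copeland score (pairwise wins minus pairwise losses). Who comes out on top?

Design 9

Pairwise results:
  Design 7 vs Design 9: Design 9 wins 15–8.
  Design 7 vs Design 8: Design 7 wins 18–5.
  Design 7 vs Design 3: Design 3 wins 15–8.
  Design 9 vs Design 8: Design 9 wins 15–8.
  Design 9 vs Design 3: Design 9 wins 23–0.
  Design 8 vs Design 3: Design 3 wins 15–8.
Copeland scores (wins − losses):
  Design 7: 1 − 2 = -1
  Design 9: 3 − 0 = 3
  Design 8: 0 − 3 = -3
  Design 3: 2 − 1 = 1
Design 9 has the best Copeland score.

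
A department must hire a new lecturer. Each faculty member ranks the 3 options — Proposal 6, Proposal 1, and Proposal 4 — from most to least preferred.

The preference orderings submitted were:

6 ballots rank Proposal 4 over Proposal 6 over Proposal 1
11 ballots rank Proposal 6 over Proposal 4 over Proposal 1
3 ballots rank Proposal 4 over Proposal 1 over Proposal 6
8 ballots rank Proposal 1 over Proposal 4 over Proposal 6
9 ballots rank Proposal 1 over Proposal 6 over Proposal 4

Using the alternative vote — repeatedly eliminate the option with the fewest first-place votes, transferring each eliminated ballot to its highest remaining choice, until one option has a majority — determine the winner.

Round 1: Proposal 1 17, Proposal 6 11, Proposal 4 9. Proposal 4 has the fewest and is eliminated.
Round 2: Proposal 1 20, Proposal 6 17. Proposal 1 has a majority.

Proposal 1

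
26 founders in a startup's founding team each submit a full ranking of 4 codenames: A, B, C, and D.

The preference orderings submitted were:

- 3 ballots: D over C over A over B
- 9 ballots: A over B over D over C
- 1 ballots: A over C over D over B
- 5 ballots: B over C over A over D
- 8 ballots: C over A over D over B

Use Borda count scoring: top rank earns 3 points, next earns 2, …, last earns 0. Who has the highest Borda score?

A

Borda scores:
  A: 3·1 + 9·3 + 3 + 5·1 + 8·2 = 54
  B: 3·0 + 9·2 + 0 + 5·3 + 8·0 = 33
  C: 3·2 + 9·0 + 2 + 5·2 + 8·3 = 42
  D: 3·3 + 9·1 + 1 + 5·0 + 8·1 = 27
A has the highest total.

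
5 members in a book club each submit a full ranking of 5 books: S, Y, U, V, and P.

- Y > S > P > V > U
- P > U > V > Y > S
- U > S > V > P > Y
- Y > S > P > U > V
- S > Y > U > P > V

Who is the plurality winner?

Y

First-place vote totals:
  S: 1
  Y: 2
  U: 1
  V: 0
  P: 1
Y has the most first-place votes.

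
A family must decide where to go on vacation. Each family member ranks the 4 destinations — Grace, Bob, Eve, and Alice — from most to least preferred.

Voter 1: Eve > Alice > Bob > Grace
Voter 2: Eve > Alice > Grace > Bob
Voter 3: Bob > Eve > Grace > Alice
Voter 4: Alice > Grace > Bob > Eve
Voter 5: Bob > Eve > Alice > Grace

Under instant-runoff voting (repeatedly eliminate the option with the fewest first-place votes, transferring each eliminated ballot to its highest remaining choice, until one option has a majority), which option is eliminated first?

Round 1: Bob 2, Eve 2, Alice 1, Grace 0. Grace has the fewest and is eliminated.
Round 2: Bob 2, Eve 2, Alice 1. Alice has the fewest and is eliminated.
Round 3: Bob 3, Eve 2. Bob has a majority.

Grace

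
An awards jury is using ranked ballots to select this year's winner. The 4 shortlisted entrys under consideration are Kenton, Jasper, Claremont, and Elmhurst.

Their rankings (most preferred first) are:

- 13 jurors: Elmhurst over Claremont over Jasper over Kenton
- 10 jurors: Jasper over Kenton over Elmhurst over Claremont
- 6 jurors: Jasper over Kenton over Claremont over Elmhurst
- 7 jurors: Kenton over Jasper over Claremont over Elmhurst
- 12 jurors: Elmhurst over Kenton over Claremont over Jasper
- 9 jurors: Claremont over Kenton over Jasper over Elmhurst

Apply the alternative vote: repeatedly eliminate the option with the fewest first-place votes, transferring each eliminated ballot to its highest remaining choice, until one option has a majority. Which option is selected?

Round 1: Elmhurst 25, Jasper 16, Claremont 9, Kenton 7. Kenton has the fewest and is eliminated.
Round 2: Elmhurst 25, Jasper 23, Claremont 9. Claremont has the fewest and is eliminated.
Round 3: Jasper 32, Elmhurst 25. Jasper has a majority.

Jasper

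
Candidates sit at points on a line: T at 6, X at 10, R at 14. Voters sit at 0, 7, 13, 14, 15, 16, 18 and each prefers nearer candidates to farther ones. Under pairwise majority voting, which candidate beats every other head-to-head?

R

With single-peaked preferences on a line, the Condorcet winner is the candidate closest to the median voter.
The median voter (position 14) is closest to R at 14.
Check: R vs X — voters closer to R: 5 of 7.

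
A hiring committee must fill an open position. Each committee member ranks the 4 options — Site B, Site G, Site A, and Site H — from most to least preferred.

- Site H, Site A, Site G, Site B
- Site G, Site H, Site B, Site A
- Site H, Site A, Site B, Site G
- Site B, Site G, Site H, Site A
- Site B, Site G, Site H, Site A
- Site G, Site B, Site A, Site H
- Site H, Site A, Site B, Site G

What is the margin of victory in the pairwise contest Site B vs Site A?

Ballots ranking Site B above Site A: 4.
Ballots ranking Site A above Site B: 3.
Site B wins 4–3, a margin of 1.

1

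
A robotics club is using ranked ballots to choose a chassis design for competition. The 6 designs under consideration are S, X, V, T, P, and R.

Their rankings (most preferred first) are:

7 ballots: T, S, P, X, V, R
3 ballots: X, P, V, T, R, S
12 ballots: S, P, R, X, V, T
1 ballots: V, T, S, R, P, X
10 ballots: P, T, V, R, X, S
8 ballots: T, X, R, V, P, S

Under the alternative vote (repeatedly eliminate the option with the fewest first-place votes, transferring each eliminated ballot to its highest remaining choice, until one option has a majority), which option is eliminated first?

Round 1: T 15, S 12, P 10, X 3, V 1, R 0. R has the fewest and is eliminated.
Round 2: T 15, S 12, P 10, X 3, V 1. V has the fewest and is eliminated.
Round 3: T 16, S 12, P 10, X 3. X has the fewest and is eliminated.
Round 4: T 16, P 13, S 12. S has the fewest and is eliminated.
Round 5: P 25, T 16. P has a majority.

R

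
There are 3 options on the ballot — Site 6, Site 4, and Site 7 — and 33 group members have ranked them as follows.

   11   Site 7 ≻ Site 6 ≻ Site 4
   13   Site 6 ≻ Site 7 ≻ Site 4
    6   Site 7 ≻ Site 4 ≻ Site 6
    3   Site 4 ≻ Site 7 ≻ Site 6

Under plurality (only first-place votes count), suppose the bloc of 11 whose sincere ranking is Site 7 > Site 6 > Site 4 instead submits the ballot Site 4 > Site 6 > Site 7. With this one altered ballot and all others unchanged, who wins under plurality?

Site 4

First-place totals with the altered ballot: Site 6 13, Site 4 14, Site 7 6.
The switch changes the winner from Site 7 to Site 4.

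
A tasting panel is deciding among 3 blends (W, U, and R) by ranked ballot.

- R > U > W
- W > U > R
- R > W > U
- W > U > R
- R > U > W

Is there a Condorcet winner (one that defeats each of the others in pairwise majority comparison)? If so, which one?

Head-to-head results (5 voters total):
W vs U: W wins 3–2.
W vs R: R wins 3–2.
U vs R: R wins 3–2.
R beats each rival — W (3–2), U (3–2) — so R is the Condorcet winner.

R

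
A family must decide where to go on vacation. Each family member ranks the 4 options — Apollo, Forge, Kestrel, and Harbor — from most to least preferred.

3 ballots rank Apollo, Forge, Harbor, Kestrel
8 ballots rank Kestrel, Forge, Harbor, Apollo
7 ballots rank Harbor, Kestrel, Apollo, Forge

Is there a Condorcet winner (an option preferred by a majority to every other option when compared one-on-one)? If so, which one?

Head-to-head results (18 voters total):
Apollo vs Forge: Apollo wins 10–8.
Apollo vs Kestrel: Kestrel wins 15–3.
Apollo vs Harbor: Harbor wins 15–3.
Forge vs Kestrel: Kestrel wins 15–3.
Forge vs Harbor: Forge wins 11–7.
Kestrel vs Harbor: Harbor wins 10–8.
No candidate beats all others: Apollo beats Forge beats Harbor beats Apollo, a majority cycle.

None — there is no Condorcet winner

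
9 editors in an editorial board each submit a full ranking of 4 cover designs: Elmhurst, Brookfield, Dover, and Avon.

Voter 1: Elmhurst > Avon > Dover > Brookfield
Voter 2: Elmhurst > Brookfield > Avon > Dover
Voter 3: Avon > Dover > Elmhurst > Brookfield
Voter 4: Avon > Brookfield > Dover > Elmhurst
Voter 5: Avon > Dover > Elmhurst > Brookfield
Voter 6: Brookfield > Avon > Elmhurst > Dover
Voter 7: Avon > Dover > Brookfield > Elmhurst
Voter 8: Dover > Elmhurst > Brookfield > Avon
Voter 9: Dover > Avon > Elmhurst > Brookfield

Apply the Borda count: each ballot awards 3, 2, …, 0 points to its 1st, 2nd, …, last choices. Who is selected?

Avon

Borda scores:
  Elmhurst: 3 + 3 + 1 + 0 + 1 + 1 + 0 + 2 + 1 = 12
  Brookfield: 0 + 2 + 0 + 2 + 0 + 3 + 1 + 1 + 0 = 9
  Dover: 1 + 0 + 2 + 1 + 2 + 0 + 2 + 3 + 3 = 14
  Avon: 2 + 1 + 3 + 3 + 3 + 2 + 3 + 0 + 2 = 19
Avon has the highest total.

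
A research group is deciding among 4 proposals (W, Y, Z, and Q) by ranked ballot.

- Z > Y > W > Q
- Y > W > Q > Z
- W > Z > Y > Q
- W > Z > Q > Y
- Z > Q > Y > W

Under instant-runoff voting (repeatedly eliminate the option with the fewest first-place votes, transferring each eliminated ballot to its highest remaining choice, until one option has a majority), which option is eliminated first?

Round 1: W 2, Z 2, Y 1, Q 0. Q has the fewest and is eliminated.
Round 2: W 2, Z 2, Y 1. Y has the fewest and is eliminated.
Round 3: W 3, Z 2. W has a majority.

Q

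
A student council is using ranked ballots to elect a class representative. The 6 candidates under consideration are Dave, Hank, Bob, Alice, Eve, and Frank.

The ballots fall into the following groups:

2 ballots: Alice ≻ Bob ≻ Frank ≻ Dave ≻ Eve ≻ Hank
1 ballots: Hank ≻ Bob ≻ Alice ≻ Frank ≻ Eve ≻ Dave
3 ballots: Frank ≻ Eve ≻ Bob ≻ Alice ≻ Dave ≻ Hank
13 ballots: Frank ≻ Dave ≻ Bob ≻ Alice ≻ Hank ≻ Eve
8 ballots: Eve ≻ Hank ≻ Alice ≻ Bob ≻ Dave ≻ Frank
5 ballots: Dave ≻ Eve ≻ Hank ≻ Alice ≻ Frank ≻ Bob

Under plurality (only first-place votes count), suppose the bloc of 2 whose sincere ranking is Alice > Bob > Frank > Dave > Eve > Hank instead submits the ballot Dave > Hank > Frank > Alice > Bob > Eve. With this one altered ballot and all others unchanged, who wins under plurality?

Frank

First-place totals with the altered ballot: Dave 7, Hank 1, Bob 0, Alice 0, Eve 8, Frank 16.
The winner is unchanged: still Frank.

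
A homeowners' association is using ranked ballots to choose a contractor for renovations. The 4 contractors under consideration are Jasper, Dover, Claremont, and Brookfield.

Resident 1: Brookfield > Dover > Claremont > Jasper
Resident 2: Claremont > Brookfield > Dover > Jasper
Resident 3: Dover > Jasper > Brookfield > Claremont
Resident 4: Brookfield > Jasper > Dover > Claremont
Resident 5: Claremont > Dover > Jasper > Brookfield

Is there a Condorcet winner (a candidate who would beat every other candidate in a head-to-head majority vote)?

Head-to-head results (5 voters total):
Jasper vs Dover: Dover wins 4–1.
Jasper vs Claremont: Claremont wins 3–2.
Jasper vs Brookfield: Brookfield wins 3–2.
Dover vs Claremont: Dover wins 3–2.
Dover vs Brookfield: Brookfield wins 3–2.
Claremont vs Brookfield: Brookfield wins 3–2.
Brookfield beats each rival — Jasper (3–2), Dover (3–2), Claremont (3–2) — so Brookfield is the Condorcet winner.

Yes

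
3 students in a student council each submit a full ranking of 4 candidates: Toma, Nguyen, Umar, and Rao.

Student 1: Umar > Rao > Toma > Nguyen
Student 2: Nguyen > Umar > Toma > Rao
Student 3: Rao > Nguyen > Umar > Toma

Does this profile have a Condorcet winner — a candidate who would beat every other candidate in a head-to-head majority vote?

Head-to-head results (3 voters total):
Toma vs Nguyen: Nguyen wins 2–1.
Toma vs Umar: Umar wins 3–0.
Toma vs Rao: Rao wins 2–1.
Nguyen vs Umar: Nguyen wins 2–1.
Nguyen vs Rao: Rao wins 2–1.
Umar vs Rao: Umar wins 2–1.
No candidate beats all others: Nguyen beats Umar beats Rao beats Nguyen, a majority cycle.

No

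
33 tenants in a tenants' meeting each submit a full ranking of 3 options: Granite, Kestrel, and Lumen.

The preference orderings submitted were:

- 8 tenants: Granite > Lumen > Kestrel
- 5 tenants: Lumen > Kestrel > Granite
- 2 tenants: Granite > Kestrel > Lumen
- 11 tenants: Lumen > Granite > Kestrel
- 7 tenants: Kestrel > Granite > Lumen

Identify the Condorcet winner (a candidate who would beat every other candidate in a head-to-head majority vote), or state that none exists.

Granite

Head-to-head results (33 voters total):
Granite vs Kestrel: Granite wins 21–12.
Granite vs Lumen: Granite wins 17–16.
Kestrel vs Lumen: Lumen wins 24–9.
Granite beats each rival — Kestrel (21–12), Lumen (17–16) — so Granite is the Condorcet winner.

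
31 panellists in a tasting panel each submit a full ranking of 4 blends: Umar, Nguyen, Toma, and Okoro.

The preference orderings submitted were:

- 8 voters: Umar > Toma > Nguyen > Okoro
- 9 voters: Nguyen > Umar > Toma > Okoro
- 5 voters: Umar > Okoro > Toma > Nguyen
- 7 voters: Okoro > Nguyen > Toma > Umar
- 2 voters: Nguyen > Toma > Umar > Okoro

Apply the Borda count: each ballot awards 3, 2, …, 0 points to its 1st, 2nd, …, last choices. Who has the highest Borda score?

Borda scores:
  Umar: 8·3 + 9·2 + 5·3 + 7·0 + 2·1 = 59
  Nguyen: 8·1 + 9·3 + 5·0 + 7·2 + 2·3 = 55
  Toma: 8·2 + 9·1 + 5·1 + 7·1 + 2·2 = 41
  Okoro: 8·0 + 9·0 + 5·2 + 7·3 + 2·0 = 31
Umar has the highest total.

Umar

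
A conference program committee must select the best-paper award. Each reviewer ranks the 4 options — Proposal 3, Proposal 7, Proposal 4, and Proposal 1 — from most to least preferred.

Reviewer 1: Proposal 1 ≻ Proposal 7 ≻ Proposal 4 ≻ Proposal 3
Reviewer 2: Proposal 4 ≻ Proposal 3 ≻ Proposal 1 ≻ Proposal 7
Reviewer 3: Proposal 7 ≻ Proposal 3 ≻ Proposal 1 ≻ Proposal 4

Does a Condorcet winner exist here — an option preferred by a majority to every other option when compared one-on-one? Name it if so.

None — there is no Condorcet winner

Head-to-head results (3 voters total):
Proposal 3 vs Proposal 7: Proposal 7 wins 2–1.
Proposal 3 vs Proposal 4: Proposal 4 wins 2–1.
Proposal 3 vs Proposal 1: Proposal 3 wins 2–1.
Proposal 7 vs Proposal 4: Proposal 7 wins 2–1.
Proposal 7 vs Proposal 1: Proposal 1 wins 2–1.
Proposal 4 vs Proposal 1: Proposal 1 wins 2–1.
No candidate beats all others: Proposal 3 beats Proposal 1 beats Proposal 7 beats Proposal 3, a majority cycle.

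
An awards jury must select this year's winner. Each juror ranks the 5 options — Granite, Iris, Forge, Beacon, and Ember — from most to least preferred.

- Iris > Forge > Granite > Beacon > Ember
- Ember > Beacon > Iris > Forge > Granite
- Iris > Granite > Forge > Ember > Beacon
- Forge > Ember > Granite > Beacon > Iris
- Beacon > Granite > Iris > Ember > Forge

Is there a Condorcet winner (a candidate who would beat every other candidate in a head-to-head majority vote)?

Head-to-head results (5 voters total):
Granite vs Iris: Iris wins 3–2.
Granite vs Forge: Forge wins 3–2.
Granite vs Beacon: Granite wins 3–2.
Granite vs Ember: Granite wins 3–2.
Iris vs Forge: Iris wins 4–1.
Iris vs Beacon: Beacon wins 3–2.
Iris vs Ember: Iris wins 3–2.
Forge vs Beacon: Forge wins 3–2.
Forge vs Ember: Forge wins 3–2.
Beacon vs Ember: Ember wins 3–2.
No candidate beats all others: Granite beats Beacon beats Iris beats Granite, a majority cycle.

No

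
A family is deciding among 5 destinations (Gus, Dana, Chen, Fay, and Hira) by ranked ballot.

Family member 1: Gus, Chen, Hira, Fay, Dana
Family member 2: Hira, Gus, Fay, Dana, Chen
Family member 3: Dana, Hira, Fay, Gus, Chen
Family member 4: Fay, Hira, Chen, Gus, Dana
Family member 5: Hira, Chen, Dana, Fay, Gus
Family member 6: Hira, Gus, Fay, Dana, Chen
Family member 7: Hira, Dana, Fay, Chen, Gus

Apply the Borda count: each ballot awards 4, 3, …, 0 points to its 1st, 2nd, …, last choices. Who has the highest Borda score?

Borda scores:
  Gus: 4 + 3 + 1 + 1 + 0 + 3 + 0 = 12
  Dana: 0 + 1 + 4 + 0 + 2 + 1 + 3 = 11
  Chen: 3 + 0 + 0 + 2 + 3 + 0 + 1 = 9
  Fay: 1 + 2 + 2 + 4 + 1 + 2 + 2 = 14
  Hira: 2 + 4 + 3 + 3 + 4 + 4 + 4 = 24
Hira has the highest total.

Hira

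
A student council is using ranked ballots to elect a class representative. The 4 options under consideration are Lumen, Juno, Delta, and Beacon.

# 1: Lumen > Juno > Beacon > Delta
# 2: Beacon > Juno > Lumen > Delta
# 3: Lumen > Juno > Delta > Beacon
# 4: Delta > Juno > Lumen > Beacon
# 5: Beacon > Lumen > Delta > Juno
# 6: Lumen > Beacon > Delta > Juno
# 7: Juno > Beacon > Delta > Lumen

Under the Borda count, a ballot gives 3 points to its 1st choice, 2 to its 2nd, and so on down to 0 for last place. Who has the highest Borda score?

Borda scores:
  Lumen: 3 + 1 + 3 + 1 + 2 + 3 + 0 = 13
  Juno: 2 + 2 + 2 + 2 + 0 + 0 + 3 = 11
  Delta: 0 + 0 + 1 + 3 + 1 + 1 + 1 = 7
  Beacon: 1 + 3 + 0 + 0 + 3 + 2 + 2 = 11
Lumen has the highest total.

Lumen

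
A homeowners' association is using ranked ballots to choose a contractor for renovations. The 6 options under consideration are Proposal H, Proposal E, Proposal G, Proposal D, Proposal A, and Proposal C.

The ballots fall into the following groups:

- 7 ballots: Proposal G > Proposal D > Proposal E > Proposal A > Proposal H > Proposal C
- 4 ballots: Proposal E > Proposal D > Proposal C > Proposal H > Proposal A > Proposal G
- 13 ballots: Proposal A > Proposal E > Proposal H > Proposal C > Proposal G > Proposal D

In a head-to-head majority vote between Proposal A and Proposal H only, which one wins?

Ballots ranking Proposal A above Proposal H: 7+13 = 20.
Ballots ranking Proposal H above Proposal A: 4.
Proposal A wins the head-to-head, 20–4.

Proposal A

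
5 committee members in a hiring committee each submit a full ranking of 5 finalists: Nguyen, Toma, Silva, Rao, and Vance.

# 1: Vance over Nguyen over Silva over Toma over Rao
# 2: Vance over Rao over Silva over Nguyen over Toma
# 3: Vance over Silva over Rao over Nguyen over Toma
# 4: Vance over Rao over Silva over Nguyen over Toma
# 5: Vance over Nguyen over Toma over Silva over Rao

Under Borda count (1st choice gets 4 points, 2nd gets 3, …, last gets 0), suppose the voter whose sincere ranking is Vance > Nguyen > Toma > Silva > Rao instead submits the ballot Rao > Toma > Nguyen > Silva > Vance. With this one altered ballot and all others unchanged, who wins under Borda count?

Borda totals with the altered ballot: Nguyen 8, Toma 4, Silva 10, Rao 12, Vance 16.
The winner is unchanged: still Vance.

Vance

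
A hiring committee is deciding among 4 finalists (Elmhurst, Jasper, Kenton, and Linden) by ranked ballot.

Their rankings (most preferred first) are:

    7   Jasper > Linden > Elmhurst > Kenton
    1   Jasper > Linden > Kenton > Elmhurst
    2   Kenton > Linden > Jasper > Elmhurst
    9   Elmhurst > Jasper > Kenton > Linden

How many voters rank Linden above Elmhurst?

Ballots ranking Linden above Elmhurst: 7+1+2 = 10.
Ballots ranking Elmhurst above Linden: 9.
So 10 of 19 voters prefer Linden to Elmhurst.

10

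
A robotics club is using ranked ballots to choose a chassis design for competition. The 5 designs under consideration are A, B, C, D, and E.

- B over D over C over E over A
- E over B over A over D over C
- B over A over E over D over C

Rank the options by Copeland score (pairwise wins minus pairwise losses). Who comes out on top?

B

Pairwise results:
  A vs B: B wins 3–0.
  A vs C: A wins 2–1.
  A vs D: A wins 2–1.
  A vs E: E wins 2–1.
  B vs C: B wins 3–0.
  B vs D: B wins 3–0.
  B vs E: B wins 2–1.
  C vs D: D wins 3–0.
  C vs E: E wins 2–1.
  D vs E: E wins 2–1.
Copeland scores (wins − losses):
  A: 2 − 2 = 0
  B: 4 − 0 = 4
  C: 0 − 4 = -4
  D: 1 − 3 = -2
  E: 3 − 1 = 2
B has the best Copeland score.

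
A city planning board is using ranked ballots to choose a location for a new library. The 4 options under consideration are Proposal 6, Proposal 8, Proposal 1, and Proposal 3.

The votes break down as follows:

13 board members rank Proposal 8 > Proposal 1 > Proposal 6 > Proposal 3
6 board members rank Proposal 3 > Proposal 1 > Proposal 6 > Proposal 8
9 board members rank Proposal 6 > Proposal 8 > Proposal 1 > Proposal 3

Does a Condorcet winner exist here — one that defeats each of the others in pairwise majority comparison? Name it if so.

None — there is no Condorcet winner

Head-to-head results (28 voters total):
Proposal 6 vs Proposal 8: Proposal 6 wins 15–13.
Proposal 6 vs Proposal 1: Proposal 1 wins 19–9.
Proposal 6 vs Proposal 3: Proposal 6 wins 22–6.
Proposal 8 vs Proposal 1: Proposal 8 wins 22–6.
Proposal 8 vs Proposal 3: Proposal 8 wins 22–6.
Proposal 1 vs Proposal 3: Proposal 1 wins 22–6.
No candidate beats all others: Proposal 6 beats Proposal 8 beats Proposal 1 beats Proposal 6, a majority cycle.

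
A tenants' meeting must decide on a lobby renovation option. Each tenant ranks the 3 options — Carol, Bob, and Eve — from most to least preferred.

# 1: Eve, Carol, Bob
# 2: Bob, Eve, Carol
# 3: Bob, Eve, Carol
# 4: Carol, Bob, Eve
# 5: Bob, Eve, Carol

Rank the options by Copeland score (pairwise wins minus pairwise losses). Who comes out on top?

Bob

Pairwise results:
  Carol vs Bob: Bob wins 3–2.
  Carol vs Eve: Eve wins 4–1.
  Bob vs Eve: Bob wins 4–1.
Copeland scores (wins − losses):
  Carol: 0 − 2 = -2
  Bob: 2 − 0 = 2
  Eve: 1 − 1 = 0
Bob has the best Copeland score.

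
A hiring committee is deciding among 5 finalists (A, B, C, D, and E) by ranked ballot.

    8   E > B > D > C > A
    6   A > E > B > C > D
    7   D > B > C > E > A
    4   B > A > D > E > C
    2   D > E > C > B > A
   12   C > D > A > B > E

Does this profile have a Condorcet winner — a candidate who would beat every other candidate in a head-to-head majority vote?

Head-to-head results (39 voters total):
A vs B: B wins 21–18.
A vs C: C wins 29–10.
A vs D: D wins 29–10.
A vs E: A wins 22–17.
B vs C: B wins 25–14.
B vs D: D wins 21–18.
B vs E: B wins 23–16.
C vs D: D wins 21–18.
C vs E: E wins 20–19.
D vs E: D wins 25–14.
D beats each rival — A (29–10), B (21–18), C (21–18), E (25–14) — so D is the Condorcet winner.

Yes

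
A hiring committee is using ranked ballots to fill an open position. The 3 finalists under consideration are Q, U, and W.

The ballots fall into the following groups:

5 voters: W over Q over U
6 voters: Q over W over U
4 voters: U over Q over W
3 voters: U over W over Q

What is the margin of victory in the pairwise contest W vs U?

Ballots ranking W above U: 5+6 = 11.
Ballots ranking U above W: 4+3 = 7.
W wins 11–7, a margin of 4.

4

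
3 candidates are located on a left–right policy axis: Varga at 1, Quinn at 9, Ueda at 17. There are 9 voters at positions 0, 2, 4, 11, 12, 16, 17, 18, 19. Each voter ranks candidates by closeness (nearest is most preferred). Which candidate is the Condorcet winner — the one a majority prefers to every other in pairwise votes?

With single-peaked preferences on a line, the Condorcet winner is the candidate closest to the median voter.
The median voter (position 12) is closest to Quinn at 9.
Check: Quinn vs Varga — voters closer to Quinn: 6 of 9.

Quinn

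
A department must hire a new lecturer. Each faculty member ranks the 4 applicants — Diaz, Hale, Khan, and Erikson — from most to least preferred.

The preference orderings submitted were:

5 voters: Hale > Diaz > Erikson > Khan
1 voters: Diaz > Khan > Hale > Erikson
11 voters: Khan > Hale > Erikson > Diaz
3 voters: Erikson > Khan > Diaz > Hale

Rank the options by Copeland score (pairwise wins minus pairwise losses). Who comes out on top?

Khan

Pairwise results:
  Diaz vs Hale: Hale wins 16–4.
  Diaz vs Khan: Khan wins 14–6.
  Diaz vs Erikson: Erikson wins 14–6.
  Hale vs Khan: Khan wins 15–5.
  Hale vs Erikson: Hale wins 17–3.
  Khan vs Erikson: Khan wins 12–8.
Copeland scores (wins − losses):
  Diaz: 0 − 3 = -3
  Hale: 2 − 1 = 1
  Khan: 3 − 0 = 3
  Erikson: 1 − 2 = -1
Khan has the best Copeland score.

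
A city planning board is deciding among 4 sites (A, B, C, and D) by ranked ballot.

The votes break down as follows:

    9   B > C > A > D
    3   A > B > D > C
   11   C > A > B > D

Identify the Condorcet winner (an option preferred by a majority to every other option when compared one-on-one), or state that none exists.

There is no Condorcet winner

Head-to-head results (23 voters total):
A vs B: A wins 14–9.
A vs C: C wins 20–3.
A vs D: A wins 23–0.
B vs C: B wins 12–11.
B vs D: B wins 23–0.
C vs D: C wins 20–3.
No candidate beats all others: A beats B beats C beats A, a majority cycle.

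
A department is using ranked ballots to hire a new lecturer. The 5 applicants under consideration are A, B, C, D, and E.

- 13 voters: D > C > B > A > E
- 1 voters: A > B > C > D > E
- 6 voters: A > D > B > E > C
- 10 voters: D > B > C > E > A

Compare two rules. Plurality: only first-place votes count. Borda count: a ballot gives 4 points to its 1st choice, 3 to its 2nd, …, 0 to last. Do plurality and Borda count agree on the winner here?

Yes

Plurality first-place counts: A 7, B 0, C 0, D 23, E 0 → D.
Borda totals: A 41, B 71, C 61, D 111, E 16 → D.
The two rules agree on D.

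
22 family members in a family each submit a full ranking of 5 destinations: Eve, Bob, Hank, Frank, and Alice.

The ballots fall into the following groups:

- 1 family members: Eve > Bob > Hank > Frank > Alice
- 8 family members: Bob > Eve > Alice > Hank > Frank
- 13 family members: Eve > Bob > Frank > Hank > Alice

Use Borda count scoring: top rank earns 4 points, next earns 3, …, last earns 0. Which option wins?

Eve

Borda scores:
  Eve: 4 + 8·3 + 13·4 = 80
  Bob: 3 + 8·4 + 13·3 = 74
  Hank: 2 + 8·1 + 13·1 = 23
  Frank: 1 + 8·0 + 13·2 = 27
  Alice: 0 + 8·2 + 13·0 = 16
Eve has the highest total.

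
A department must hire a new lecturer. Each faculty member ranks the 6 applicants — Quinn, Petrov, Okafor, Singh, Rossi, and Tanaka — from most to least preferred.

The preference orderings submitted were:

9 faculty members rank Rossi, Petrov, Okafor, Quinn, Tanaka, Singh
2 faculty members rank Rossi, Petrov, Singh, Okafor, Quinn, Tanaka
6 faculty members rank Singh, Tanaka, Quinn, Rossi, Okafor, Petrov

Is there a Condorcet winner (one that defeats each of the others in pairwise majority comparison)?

Yes

Head-to-head results (17 voters total):
Quinn vs Petrov: Petrov wins 11–6.
Quinn vs Okafor: Okafor wins 11–6.
Quinn vs Singh: Quinn wins 9–8.
Quinn vs Rossi: Rossi wins 11–6.
Quinn vs Tanaka: Quinn wins 11–6.
Petrov vs Okafor: Petrov wins 11–6.
Petrov vs Singh: Petrov wins 11–6.
Petrov vs Rossi: Rossi wins 17–0.
Petrov vs Tanaka: Petrov wins 11–6.
Okafor vs Singh: Okafor wins 9–8.
Okafor vs Rossi: Rossi wins 17–0.
Okafor vs Tanaka: Okafor wins 11–6.
Singh vs Rossi: Rossi wins 11–6.
Singh vs Tanaka: Tanaka wins 9–8.
Rossi vs Tanaka: Rossi wins 11–6.
Rossi beats each rival — Quinn (11–6), Petrov (17–0), Okafor (17–0), Singh (11–6), Tanaka (11–6) — so Rossi is the Condorcet winner.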